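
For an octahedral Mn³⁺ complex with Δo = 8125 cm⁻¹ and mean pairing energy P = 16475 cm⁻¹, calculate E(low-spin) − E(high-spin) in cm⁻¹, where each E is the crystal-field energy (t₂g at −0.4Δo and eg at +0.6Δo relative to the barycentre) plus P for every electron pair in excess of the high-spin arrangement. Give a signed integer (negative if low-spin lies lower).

Mn sits in group 7; removing 3 electrons leaves Mn³⁺ with 7 − 3 = 4 d electrons.
High-spin d⁴ fills as t₂g³ eg¹ with CFSE 3(−0.4) + 1(+0.6) = -0.6Δo = -4875 cm⁻¹.
Low-spin: t₂g⁴ eg⁰, orbital CFSE = -1.6Δo = -13000 cm⁻¹; plus 1 excess pair × P = +16475 cm⁻¹; total 3475 cm⁻¹.
Thus E(LS) − E(HS) = 8350 cm⁻¹.

8350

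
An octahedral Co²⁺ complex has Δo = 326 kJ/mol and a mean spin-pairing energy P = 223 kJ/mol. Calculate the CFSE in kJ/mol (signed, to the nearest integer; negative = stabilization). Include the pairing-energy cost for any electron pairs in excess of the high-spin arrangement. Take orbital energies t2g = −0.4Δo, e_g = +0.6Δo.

-364

Co²⁺: group 9, so d-count = 9 − 2 = 7.
Here Δo > P (326 > 223), so the low-spin state is favoured.
Configuration: t2g^6 e_g^1.
Orbital CFSE = -1.8Δo = -1.8 × 326 = -587 kJ/mol.
Excess pairs vs high-spin: 3 − 2 = 1; pairing cost = +223 kJ/mol.
Net CFSE = -587 + 223 = -364 kJ/mol.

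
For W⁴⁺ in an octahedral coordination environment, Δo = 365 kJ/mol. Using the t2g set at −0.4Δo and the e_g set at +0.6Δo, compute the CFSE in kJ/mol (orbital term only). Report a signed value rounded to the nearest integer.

-292

W is in group 6, so W⁴⁺ is d² (6 − 4 = 2).
For octahedral d² the high- and low-spin configurations coincide.
Configuration: t2g^2 e_g^0.
The orbital stabilization is -0.8Δo = -0.8 × 365 = -292 kJ/mol.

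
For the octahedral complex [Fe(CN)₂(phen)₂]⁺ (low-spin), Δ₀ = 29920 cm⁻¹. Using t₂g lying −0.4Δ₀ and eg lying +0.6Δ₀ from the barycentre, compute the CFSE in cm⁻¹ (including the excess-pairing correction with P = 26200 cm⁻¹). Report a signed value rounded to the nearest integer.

-7440

Ligand charges: 2×(-1) from CN⁻ and 2×(+0) from phen sum to -2; with overall charge +1, Fe is +3.
Fe sits in group 8; removing 3 electrons leaves Fe³⁺ with 8 − 3 = 5 d electrons.
Configuration: t₂g⁵ eg⁰.
The orbital stabilization is -2.0Δ₀ = -2.0 × 29920 = -59840 cm⁻¹.
Pairing penalty: 2 pairs vs 0 in the high-spin reference → 2 extra × P = 52400 cm⁻¹.
Combining: -59840 + 52400 = -7440 cm⁻¹.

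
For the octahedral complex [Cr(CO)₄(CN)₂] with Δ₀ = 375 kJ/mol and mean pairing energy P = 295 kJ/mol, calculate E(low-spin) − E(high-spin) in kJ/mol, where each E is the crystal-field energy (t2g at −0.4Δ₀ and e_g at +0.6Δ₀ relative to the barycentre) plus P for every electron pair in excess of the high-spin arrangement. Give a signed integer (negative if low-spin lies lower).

Ligand charges: 4×(+0) from CO and 2×(-1) from CN⁻ sum to -2; with overall charge +0, Cr is +2.
Cr sits in group 6; removing 2 electrons leaves Cr²⁺ with 6 − 2 = 4 d electrons.
High-spin d⁴ fills as t2g^3 e_g^1 with CFSE 3(−0.4) + 1(+0.6) = -0.6Δ₀ = -225 kJ/mol.
Low-spin t2g^4 e_g^0 gives -1.6Δ₀ = -600 kJ/mol, but forming 1 extra pair costs 1P = 295 kJ/mol, so E(LS) = -600 + 295 = -305 kJ/mol.
Thus E(LS) − E(HS) = -80 kJ/mol.

-80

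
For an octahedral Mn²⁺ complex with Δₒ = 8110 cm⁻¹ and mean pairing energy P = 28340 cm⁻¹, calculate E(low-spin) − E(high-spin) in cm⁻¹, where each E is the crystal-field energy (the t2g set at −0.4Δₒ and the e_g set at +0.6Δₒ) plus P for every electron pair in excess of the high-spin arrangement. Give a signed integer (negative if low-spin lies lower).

Group 7 minus oxidation state +2 gives a d⁵ configuration for Mn²⁺.
In the high-spin limit (t2g^3 e_g^2) the orbital term is 0.0Δₒ = 0 cm⁻¹, with no excess pairing.
For low-spin the configuration is t2g^5 e_g^0: orbital energy -2.0 × 8110 = -16220 cm⁻¹, and 2 additional pairs relative to high-spin add 56680 cm⁻¹, giving 40460 cm⁻¹.
The difference is 40460 − (0) = 40460 cm⁻¹, so high-spin lies lower.

40460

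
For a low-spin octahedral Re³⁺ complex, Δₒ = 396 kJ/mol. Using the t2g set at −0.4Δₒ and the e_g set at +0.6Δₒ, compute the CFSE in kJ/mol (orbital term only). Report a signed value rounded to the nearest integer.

Re³⁺: group 7, so d-count = 7 − 3 = 4.
Configuration: t2g^4 e_g^0.
Orbital CFSE = 4(-0.4) + 0(0.6) = -1.6Δₒ = -1.6 × 396 = -634 kJ/mol.

-634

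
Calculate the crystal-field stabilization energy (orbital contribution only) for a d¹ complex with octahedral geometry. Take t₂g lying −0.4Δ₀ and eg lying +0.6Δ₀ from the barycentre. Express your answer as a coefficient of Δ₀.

-0.4 Δ₀

Configuration: t₂g¹ eg⁰.
CFSE = 1(-0.4Δ₀) + 0(0.6Δ₀) = -0.4Δ₀ + 0.0Δ₀ = -0.4Δ₀.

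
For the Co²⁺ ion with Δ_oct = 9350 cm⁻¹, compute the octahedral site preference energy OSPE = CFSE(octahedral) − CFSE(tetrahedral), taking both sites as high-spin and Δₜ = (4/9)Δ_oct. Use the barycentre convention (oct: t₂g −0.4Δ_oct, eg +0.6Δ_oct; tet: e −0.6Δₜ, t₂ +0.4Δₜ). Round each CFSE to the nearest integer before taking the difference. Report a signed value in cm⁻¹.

Co sits in group 9; removing 2 electrons leaves Co²⁺ with 9 − 2 = 7 d electrons.
In an octahedral site d⁷ (HS) is t₂g⁵ eg², giving CFSE(oct) = -0.8Δ_oct = -7480 cm⁻¹.
Tetrahedral e⁴ t₂³ gives -1.2Δₜ = -1.2 × (4/9) × 9350 = -4987 cm⁻¹.
OSPE = CFSE(oct) − CFSE(tet) = -7480 − (-4987) = -2493 cm⁻¹.

-2493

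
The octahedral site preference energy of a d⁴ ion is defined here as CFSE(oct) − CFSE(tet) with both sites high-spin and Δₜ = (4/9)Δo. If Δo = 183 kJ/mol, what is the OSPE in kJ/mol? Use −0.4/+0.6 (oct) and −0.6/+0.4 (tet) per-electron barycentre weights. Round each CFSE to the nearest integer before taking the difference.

In an octahedral site d⁴ (HS) is t₂g³ eg¹, giving CFSE(oct) = -0.6Δo = -110 kJ/mol.
In a tetrahedral site the filling is e² t₂²: CFSE(tet) = -0.4Δₜ = -0.4 × (4/9)(183) = -33 kJ/mol.
Subtracting, OSPE = -110 − (-33) = -77 kJ/mol.

-77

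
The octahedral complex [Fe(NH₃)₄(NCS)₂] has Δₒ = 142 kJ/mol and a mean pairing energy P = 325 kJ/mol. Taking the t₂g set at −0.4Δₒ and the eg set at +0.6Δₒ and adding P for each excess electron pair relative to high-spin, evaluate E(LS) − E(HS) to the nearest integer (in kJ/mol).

Ligand charges: 4×(+0) from NH₃ and 2×(-1) from NCS⁻ sum to -2; with overall charge +0, Fe is +2.
Fe²⁺: group 8, so d-count = 8 − 2 = 6.
In the high-spin limit (t₂g⁴ eg²) the orbital term is -0.4Δₒ = -57 kJ/mol, with no excess pairing.
For low-spin the configuration is t₂g⁶ eg⁰: orbital energy -2.4 × 142 = -341 kJ/mol, and 2 additional pairs relative to high-spin add 650 kJ/mol, giving 309 kJ/mol.
Thus E(LS) − E(HS) = 366 kJ/mol.

366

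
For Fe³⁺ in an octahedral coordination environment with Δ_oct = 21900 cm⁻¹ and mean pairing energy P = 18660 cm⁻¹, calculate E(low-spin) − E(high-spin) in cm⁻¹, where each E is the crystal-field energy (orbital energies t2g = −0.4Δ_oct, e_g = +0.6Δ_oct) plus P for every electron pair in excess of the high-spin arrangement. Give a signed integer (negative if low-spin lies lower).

Fe sits in group 8; removing 3 electrons leaves Fe³⁺ with 8 − 3 = 5 d electrons.
High-spin d⁵ fills as t2g^3 e_g^2 with CFSE 3(−0.4) + 2(+0.6) = 0.0Δ_oct = 0 cm⁻¹.
Low-spin: t2g^5 e_g^0, orbital CFSE = -2.0Δ_oct = -43800 cm⁻¹; plus 2 excess pairs × P = +37320 cm⁻¹; total -6480 cm⁻¹.
The difference is -6480 − (0) = -6480 cm⁻¹, so low-spin lies lower.

-6480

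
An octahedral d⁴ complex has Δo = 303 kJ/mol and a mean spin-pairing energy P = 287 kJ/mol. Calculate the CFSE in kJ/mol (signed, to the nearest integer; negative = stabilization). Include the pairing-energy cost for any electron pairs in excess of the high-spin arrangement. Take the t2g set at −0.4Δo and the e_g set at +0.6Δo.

With Δo > P the complex is low-spin.
Filling d⁴ accordingly: t2g^4 e_g^0.
Orbital CFSE = -1.6Δo = -1.6 × 303 = -485 kJ/mol.
Excess pairs vs high-spin: 1 − 0 = 1; pairing cost = +287 kJ/mol.
Net CFSE = -485 + 287 = -198 kJ/mol.

-198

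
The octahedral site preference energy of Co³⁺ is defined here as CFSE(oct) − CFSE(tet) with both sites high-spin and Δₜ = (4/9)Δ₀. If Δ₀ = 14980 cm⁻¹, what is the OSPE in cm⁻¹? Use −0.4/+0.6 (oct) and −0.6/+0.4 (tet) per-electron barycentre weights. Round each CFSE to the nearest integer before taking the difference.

-1997

Co sits in group 9; removing 3 electrons leaves Co³⁺ with 9 − 3 = 6 d electrons.
In an octahedral site d⁶ (HS) is t2g^4 e_g^2, giving CFSE(oct) = -0.4Δ₀ = -5992 cm⁻¹.
Tetrahedral: e^3 t2^3, CFSE = 3(−0.6) + 3(+0.4) = -0.6Δₜ = -0.6 × (4/9) × 14980 = -3995 cm⁻¹.
OSPE = -5992 − (-3995) = -1997 cm⁻¹.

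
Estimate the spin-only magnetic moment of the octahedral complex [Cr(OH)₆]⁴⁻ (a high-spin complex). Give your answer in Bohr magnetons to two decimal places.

4.90 Bohr magnetons

Each OH⁻ contributes -1; 6 × (-1) = -6. With overall charge -4, Cr is in the +2 oxidation state.
Group 6 minus oxidation state +2 gives a d⁴ configuration for Cr²⁺.
Configuration: t₂g³ eg¹ → 4 unpaired electrons.
μ(spin-only) = √[4(4+2)] = √24 ≈ 4.90 Bohr magnetons.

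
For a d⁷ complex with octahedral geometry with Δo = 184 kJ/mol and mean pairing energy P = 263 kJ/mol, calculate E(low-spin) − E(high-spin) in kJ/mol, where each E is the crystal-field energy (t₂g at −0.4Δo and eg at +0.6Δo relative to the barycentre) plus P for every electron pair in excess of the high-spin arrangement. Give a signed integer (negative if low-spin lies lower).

79

In the high-spin limit (t₂g⁵ eg²) the orbital term is -0.8Δo = -147 kJ/mol, with no excess pairing.
For low-spin the configuration is t₂g⁶ eg¹: orbital energy -1.8 × 184 = -331 kJ/mol, and 1 additional pair relative to high-spin adds 263 kJ/mol, giving -68 kJ/mol.
E(LS) − E(HS) = -68 − (-147) = 79 kJ/mol.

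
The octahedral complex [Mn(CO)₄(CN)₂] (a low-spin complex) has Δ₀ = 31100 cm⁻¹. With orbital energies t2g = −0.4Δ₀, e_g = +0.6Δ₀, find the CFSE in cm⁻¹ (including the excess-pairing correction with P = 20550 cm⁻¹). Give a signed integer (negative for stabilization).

Ligand charges: 4×(+0) from CO and 2×(-1) from CN⁻ sum to -2; with overall charge +0, Mn is +2.
Group 7 minus oxidation state +2 gives a d⁵ configuration for Mn²⁺.
The d⁵ electrons fill as t2g^5 e_g^0.
Orbital CFSE = 5(-0.4) + 0(0.6) = -2.0Δ₀ = -2.0 × 31100 = -62200 cm⁻¹.
High-spin d⁵ would be t2g^3 e_g^2 with 0 pairs; low-spin has 2, so 2 excess pairs cost +2P = +41100 cm⁻¹.
Overall CFSE = -62200 + 41100 = -21100 cm⁻¹.

-21100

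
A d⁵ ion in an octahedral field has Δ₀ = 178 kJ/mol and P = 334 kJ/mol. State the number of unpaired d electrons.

5

Here Δ₀ < P (178 < 334), so the high-spin state is favoured.
Filling d⁵ accordingly: t₂g³ eg².
Unpaired electrons: 5.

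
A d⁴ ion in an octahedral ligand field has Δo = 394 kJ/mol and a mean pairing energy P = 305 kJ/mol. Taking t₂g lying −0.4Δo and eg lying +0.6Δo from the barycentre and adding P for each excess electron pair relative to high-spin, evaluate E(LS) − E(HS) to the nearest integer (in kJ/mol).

-89

In the high-spin limit (t₂g³ eg¹) the orbital term is -0.6Δo = -236 kJ/mol, with no excess pairing.
Low-spin: t₂g⁴ eg⁰, orbital CFSE = -1.6Δo = -630 kJ/mol; plus 1 excess pair × P = +305 kJ/mol; total -325 kJ/mol.
E(LS) − E(HS) = -325 − (-236) = -89 kJ/mol.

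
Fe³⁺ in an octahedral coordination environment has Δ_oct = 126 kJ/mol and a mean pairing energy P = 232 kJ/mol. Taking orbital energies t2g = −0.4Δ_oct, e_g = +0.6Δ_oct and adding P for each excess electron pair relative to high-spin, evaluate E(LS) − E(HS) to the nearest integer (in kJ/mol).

Fe is in group 8, so Fe³⁺ is d⁵ (8 − 3 = 5).
High-spin d⁵ fills as t2g^3 e_g^2 with CFSE 3(−0.4) + 2(+0.6) = 0.0Δ_oct = 0 kJ/mol.
For low-spin the configuration is t2g^5 e_g^0: orbital energy -2.0 × 126 = -252 kJ/mol, and 2 additional pairs relative to high-spin add 464 kJ/mol, giving 212 kJ/mol.
E(LS) − E(HS) = 212 − (0) = 212 kJ/mol.

212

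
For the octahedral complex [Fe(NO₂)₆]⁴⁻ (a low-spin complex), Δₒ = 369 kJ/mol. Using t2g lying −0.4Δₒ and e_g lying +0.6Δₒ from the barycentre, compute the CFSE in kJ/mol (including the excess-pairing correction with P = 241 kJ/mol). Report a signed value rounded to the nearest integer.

Each NO₂⁻ contributes -1; 6 × (-1) = -6. With overall charge -4, Fe is in the +2 oxidation state.
Fe sits in group 8; removing 2 electrons leaves Fe²⁺ with 8 − 2 = 6 d electrons.
Electron filling gives t2g^6 e_g^0.
Orbital CFSE = 6(-0.4) + 0(0.6) = -2.4Δₒ = -2.4 × 369 = -886 kJ/mol.
High-spin d⁶ would be t2g^4 e_g^2 with 1 pair; low-spin has 3, so 2 excess pairs cost +2P = +482 kJ/mol.
Combining: -886 + 482 = -404 kJ/mol.

-404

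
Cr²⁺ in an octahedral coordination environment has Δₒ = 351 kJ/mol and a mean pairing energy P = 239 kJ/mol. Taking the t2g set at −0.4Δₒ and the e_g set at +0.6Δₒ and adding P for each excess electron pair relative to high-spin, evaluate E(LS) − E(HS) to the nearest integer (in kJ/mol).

-112

Group 6 minus oxidation state +2 gives a d⁴ configuration for Cr²⁺.
In the high-spin limit (t2g^3 e_g^1) the orbital term is -0.6Δₒ = -211 kJ/mol, with no excess pairing.
For low-spin the configuration is t2g^4 e_g^0: orbital energy -1.6 × 351 = -562 kJ/mol, and 1 additional pair relative to high-spin adds 239 kJ/mol, giving -323 kJ/mol.
E(LS) − E(HS) = -323 − (-211) = -112 kJ/mol.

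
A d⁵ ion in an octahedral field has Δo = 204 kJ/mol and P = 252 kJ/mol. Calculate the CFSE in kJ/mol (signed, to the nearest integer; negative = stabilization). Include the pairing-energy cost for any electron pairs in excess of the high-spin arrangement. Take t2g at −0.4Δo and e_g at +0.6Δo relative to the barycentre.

Here Δo < P (204 < 252), so the high-spin state is favoured.
That gives t2g^3 e_g^2.
Orbital CFSE = 0.0Δo = 0.0 × 204 = 0 kJ/mol.
High-spin has no excess pairs, so no pairing correction applies.

0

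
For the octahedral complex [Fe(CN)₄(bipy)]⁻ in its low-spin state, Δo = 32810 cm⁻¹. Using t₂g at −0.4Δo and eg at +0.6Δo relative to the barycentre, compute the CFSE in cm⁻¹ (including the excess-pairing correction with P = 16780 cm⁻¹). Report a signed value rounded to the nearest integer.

Ligand charges: 4×(-1) from CN⁻ and 1×(+0) from bipy sum to -4; with overall charge -1, Fe is +3.
Fe sits in group 8; removing 3 electrons leaves Fe³⁺ with 8 − 3 = 5 d electrons.
Electron filling gives t₂g⁵ eg⁰.
The orbital stabilization is -2.0Δo = -2.0 × 32810 = -65620 cm⁻¹.
High-spin d⁵ would be t₂g³ eg² with 0 pairs; low-spin has 2, so 2 excess pairs cost +2P = +33560 cm⁻¹.
Net CFSE = -65620 + 33560 = -32060 cm⁻¹.

-32060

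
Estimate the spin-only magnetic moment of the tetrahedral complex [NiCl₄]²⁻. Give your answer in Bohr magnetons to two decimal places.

Each Cl⁻ contributes -1; 4 × (-1) = -4. With overall charge -2, Ni is in the +2 oxidation state.
Ni is in group 10, so Ni²⁺ is d⁸ (10 − 2 = 8).
With tetrahedral geometry the complex is necessarily high-spin.
Configuration: e^4 t2^4 → 2 unpaired electrons.
μ(spin-only) = √[2(2+2)] = √8 ≈ 2.83 Bohr magnetons.

2.83 Bohr magnetons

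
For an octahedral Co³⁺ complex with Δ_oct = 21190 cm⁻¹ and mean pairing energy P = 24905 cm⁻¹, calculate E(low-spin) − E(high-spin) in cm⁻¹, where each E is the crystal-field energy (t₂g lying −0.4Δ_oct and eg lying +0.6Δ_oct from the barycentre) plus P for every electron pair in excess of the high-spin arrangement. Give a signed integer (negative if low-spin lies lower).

Group 9 minus oxidation state +3 gives a d⁶ configuration for Co³⁺.
High-spin: t₂g⁴ eg², CFSE = -0.4Δ_oct = -8476 cm⁻¹.
Low-spin: t₂g⁶ eg⁰, orbital CFSE = -2.4Δ_oct = -50856 cm⁻¹; plus 2 excess pairs × P = +49810 cm⁻¹; total -1046 cm⁻¹.
E(LS) − E(HS) = -1046 − (-8476) = 7430 cm⁻¹.

7430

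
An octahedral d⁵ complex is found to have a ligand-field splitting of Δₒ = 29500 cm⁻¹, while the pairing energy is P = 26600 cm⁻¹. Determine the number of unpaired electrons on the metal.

1

Since Δₒ = 29500 cm⁻¹ > P = 26600 cm⁻¹, the complex adopts the low-spin configuration.
Configuration: t2g^5 e_g^0.
Unpaired electrons: 1.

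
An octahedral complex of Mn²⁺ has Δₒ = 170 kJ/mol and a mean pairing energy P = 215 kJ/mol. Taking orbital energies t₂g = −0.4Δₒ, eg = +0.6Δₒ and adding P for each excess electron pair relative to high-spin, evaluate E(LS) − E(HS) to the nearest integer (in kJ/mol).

90

Mn is in group 7, so Mn²⁺ is d⁵ (7 − 2 = 5).
High-spin: t₂g³ eg², CFSE = 0.0Δₒ = 0 kJ/mol.
For low-spin the configuration is t₂g⁵ eg⁰: orbital energy -2.0 × 170 = -340 kJ/mol, and 2 additional pairs relative to high-spin add 430 kJ/mol, giving 90 kJ/mol.
E(LS) − E(HS) = 90 − (0) = 90 kJ/mol.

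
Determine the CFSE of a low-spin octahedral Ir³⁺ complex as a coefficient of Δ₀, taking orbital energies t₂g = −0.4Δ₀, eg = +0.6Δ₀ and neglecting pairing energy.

Ir is in group 9, so Ir³⁺ is d⁶ (9 − 3 = 6).
Configuration: t₂g⁶ eg⁰.
CFSE = 6(-0.4Δ₀) + 0(0.6Δ₀) = -2.4Δ₀ + 0.0Δ₀ = -2.4Δ₀.

-2.4 Δ₀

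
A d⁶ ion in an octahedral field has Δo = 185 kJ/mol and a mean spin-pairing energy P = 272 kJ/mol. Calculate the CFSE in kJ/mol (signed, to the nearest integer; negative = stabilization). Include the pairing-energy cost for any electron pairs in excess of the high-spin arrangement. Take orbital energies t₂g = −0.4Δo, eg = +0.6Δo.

-74

Since Δo = 185 kJ/mol < P = 272 kJ/mol, the complex adopts the high-spin configuration.
Filling d⁶ accordingly: t₂g⁴ eg².
Orbital CFSE = -0.4Δo = -0.4 × 185 = -74 kJ/mol.
High-spin has no excess pairs, so no pairing correction applies.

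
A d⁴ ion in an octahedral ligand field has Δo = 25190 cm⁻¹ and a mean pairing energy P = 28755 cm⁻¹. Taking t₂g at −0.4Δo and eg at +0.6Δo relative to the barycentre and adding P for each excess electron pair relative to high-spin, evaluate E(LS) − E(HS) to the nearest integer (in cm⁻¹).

3565

High-spin d⁴ fills as t₂g³ eg¹ with CFSE 3(−0.4) + 1(+0.6) = -0.6Δo = -15114 cm⁻¹.
Low-spin: t₂g⁴ eg⁰, orbital CFSE = -1.6Δo = -40304 cm⁻¹; plus 1 excess pair × P = +28755 cm⁻¹; total -11549 cm⁻¹.
Thus E(LS) − E(HS) = 3565 cm⁻¹.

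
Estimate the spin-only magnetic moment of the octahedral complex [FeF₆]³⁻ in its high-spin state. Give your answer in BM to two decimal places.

5.92 BM

Each F⁻ contributes -1; 6 × (-1) = -6. With overall charge -3, Fe is in the +3 oxidation state.
Fe sits in group 8; removing 3 electrons leaves Fe³⁺ with 8 − 3 = 5 d electrons.
Configuration: t2g^3 e_g^2 → 5 unpaired electrons.
μ(spin-only) = √[5(5+2)] = √35 ≈ 5.92 BM.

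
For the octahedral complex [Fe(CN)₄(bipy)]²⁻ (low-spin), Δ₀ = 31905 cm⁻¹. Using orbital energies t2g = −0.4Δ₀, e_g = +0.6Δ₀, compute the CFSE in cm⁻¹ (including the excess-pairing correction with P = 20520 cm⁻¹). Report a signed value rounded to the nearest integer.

-35532

Ligand charges: 4×(-1) from CN⁻ and 1×(+0) from bipy sum to -4; with overall charge -2, Fe is +2.
Fe is in group 8, so Fe²⁺ is d⁶ (8 − 2 = 6).
Electron filling gives t2g^6 e_g^0.
CFSE(orbital) = 6×(-0.4Δ₀) + 0×(0.6Δ₀) = -2.4Δ₀; with Δ₀ = 31905 cm⁻¹ that is -76572 cm⁻¹.
Relative to high-spin t2g^4 e_g^2 (1 paired), the low-spin configuration has 2 additional pairs, contributing +2 × 20520 = +41040 cm⁻¹.
Net CFSE = -76572 + 41040 = -35532 cm⁻¹.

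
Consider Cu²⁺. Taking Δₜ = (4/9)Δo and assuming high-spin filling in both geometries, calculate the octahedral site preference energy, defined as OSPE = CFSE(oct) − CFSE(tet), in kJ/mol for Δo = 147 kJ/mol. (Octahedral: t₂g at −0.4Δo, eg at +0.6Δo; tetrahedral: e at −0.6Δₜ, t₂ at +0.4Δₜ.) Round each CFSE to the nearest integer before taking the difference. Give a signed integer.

Group 11 minus oxidation state +2 gives a d⁹ configuration for Cu²⁺.
In an octahedral site d⁹ (HS) is t₂g⁶ eg³, giving CFSE(oct) = -0.6Δo = -88 kJ/mol.
Tetrahedral: e⁴ t₂⁵, CFSE = 4(−0.6) + 5(+0.4) = -0.4Δₜ = -0.4 × (4/9) × 147 = -26 kJ/mol.
OSPE = CFSE(oct) − CFSE(tet) = -88 − (-26) = -62 kJ/mol.

-62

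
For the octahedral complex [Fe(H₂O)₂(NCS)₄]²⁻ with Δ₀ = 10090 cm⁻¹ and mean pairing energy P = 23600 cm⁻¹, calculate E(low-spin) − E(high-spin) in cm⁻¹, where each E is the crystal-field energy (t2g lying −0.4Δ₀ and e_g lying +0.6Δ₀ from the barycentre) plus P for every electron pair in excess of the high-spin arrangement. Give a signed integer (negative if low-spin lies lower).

27020

Ligand charges: 2×(+0) from H₂O and 4×(-1) from NCS⁻ sum to -4; with overall charge -2, Fe is +2.
Group 8 minus oxidation state +2 gives a d⁶ configuration for Fe²⁺.
In the high-spin limit (t2g^4 e_g^2) the orbital term is -0.4Δ₀ = -4036 cm⁻¹, with no excess pairing.
Low-spin: t2g^6 e_g^0, orbital CFSE = -2.4Δ₀ = -24216 cm⁻¹; plus 2 excess pairs × P = +47200 cm⁻¹; total 22984 cm⁻¹.
Thus E(LS) − E(HS) = 27020 cm⁻¹.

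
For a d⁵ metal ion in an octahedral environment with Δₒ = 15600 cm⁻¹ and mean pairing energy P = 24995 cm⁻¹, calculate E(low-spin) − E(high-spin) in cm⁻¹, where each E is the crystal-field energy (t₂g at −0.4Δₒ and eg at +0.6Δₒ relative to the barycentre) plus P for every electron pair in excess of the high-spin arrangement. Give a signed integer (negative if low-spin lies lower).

18790

High-spin: t₂g³ eg², CFSE = 0.0Δₒ = 0 cm⁻¹.
For low-spin the configuration is t₂g⁵ eg⁰: orbital energy -2.0 × 15600 = -31200 cm⁻¹, and 2 additional pairs relative to high-spin add 49990 cm⁻¹, giving 18790 cm⁻¹.
Thus E(LS) − E(HS) = 18790 cm⁻¹.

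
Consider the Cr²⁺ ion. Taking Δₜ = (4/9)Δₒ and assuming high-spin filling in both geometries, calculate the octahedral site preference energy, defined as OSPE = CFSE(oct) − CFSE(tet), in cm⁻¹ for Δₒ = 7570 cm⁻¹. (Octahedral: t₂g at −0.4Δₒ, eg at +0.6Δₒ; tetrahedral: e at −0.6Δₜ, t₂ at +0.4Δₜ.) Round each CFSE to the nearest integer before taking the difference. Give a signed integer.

-3196

Cr sits in group 6; removing 2 electrons leaves Cr²⁺ with 6 − 2 = 4 d electrons.
Octahedral (high-spin): t2g^3 e_g^1, CFSE = 3(−0.4) + 1(+0.6) = -0.6Δₒ = -0.6 × 7570 = -4542 cm⁻¹.
In a tetrahedral site the filling is e^2 t2^2: CFSE(tet) = -0.4Δₜ = -0.4 × (4/9)(7570) = -1346 cm⁻¹.
OSPE = -4542 − (-1346) = -3196 cm⁻¹.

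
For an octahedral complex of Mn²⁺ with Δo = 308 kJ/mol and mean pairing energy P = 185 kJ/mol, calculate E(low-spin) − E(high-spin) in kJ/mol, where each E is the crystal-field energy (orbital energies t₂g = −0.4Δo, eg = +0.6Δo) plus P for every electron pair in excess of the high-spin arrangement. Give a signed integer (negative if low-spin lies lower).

-246

Group 7 minus oxidation state +2 gives a d⁵ configuration for Mn²⁺.
High-spin d⁵ fills as t₂g³ eg² with CFSE 3(−0.4) + 2(+0.6) = 0.0Δo = 0 kJ/mol.
For low-spin the configuration is t₂g⁵ eg⁰: orbital energy -2.0 × 308 = -616 kJ/mol, and 2 additional pairs relative to high-spin add 370 kJ/mol, giving -246 kJ/mol.
Thus E(LS) − E(HS) = -246 kJ/mol.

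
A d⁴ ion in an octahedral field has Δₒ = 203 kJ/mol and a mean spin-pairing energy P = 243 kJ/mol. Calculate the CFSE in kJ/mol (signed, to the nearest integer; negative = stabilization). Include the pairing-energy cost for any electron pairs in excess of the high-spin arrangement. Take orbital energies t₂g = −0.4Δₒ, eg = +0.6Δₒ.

-122

Since Δₒ = 203 kJ/mol < P = 243 kJ/mol, the complex adopts the high-spin configuration.
Configuration: t₂g³ eg¹.
Orbital CFSE = -0.6Δₒ = -0.6 × 203 = -122 kJ/mol.
High-spin has no excess pairs, so no pairing correction applies.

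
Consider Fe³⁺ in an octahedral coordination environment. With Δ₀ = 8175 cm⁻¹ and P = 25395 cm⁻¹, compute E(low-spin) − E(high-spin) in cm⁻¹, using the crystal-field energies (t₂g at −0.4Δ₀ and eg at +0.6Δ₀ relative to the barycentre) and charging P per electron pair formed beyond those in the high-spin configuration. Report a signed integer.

Fe is in group 8, so Fe³⁺ is d⁵ (8 − 3 = 5).
In the high-spin limit (t₂g³ eg²) the orbital term is 0.0Δ₀ = 0 cm⁻¹, with no excess pairing.
For low-spin the configuration is t₂g⁵ eg⁰: orbital energy -2.0 × 8175 = -16350 cm⁻¹, and 2 additional pairs relative to high-spin add 50790 cm⁻¹, giving 34440 cm⁻¹.
E(LS) − E(HS) = 34440 − (0) = 34440 cm⁻¹.

34440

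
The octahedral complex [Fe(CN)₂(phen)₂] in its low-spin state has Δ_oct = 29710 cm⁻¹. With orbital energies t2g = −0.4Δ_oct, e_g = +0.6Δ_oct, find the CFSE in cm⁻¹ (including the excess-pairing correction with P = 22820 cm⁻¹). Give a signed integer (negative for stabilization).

Ligand charges: 2×(-1) from CN⁻ and 2×(+0) from phen sum to -2; with overall charge +0, Fe is +2.
Group 8 minus oxidation state +2 gives a d⁶ configuration for Fe²⁺.
The d⁶ electrons fill as t2g^6 e_g^0.
The orbital stabilization is -2.4Δ_oct = -2.4 × 29710 = -71304 cm⁻¹.
High-spin d⁶ would be t2g^4 e_g^2 with 1 pair; low-spin has 3, so 2 excess pairs cost +2P = +45640 cm⁻¹.
Combining: -71304 + 45640 = -25664 cm⁻¹.

-25664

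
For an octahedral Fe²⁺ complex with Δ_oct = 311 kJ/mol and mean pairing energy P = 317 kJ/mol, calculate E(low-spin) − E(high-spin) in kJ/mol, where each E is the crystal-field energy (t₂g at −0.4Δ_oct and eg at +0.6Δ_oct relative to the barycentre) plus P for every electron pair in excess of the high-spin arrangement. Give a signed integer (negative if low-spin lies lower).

Group 8 minus oxidation state +2 gives a d⁶ configuration for Fe²⁺.
High-spin: t₂g⁴ eg², CFSE = -0.4Δ_oct = -124 kJ/mol.
Low-spin: t₂g⁶ eg⁰, orbital CFSE = -2.4Δ_oct = -746 kJ/mol; plus 2 excess pairs × P = +634 kJ/mol; total -112 kJ/mol.
Thus E(LS) − E(HS) = 12 kJ/mol.

12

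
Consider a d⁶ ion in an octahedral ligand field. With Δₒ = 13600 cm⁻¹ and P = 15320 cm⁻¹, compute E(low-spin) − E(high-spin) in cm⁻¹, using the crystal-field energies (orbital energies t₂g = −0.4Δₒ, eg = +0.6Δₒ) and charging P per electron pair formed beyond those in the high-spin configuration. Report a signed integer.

3440

In the high-spin limit (t₂g⁴ eg²) the orbital term is -0.4Δₒ = -5440 cm⁻¹, with no excess pairing.
Low-spin t₂g⁶ eg⁰ gives -2.4Δₒ = -32640 cm⁻¹, but forming 2 extra pairs costs 2P = 30640 cm⁻¹, so E(LS) = -32640 + 30640 = -2000 cm⁻¹.
E(LS) − E(HS) = -2000 − (-5440) = 3440 cm⁻¹.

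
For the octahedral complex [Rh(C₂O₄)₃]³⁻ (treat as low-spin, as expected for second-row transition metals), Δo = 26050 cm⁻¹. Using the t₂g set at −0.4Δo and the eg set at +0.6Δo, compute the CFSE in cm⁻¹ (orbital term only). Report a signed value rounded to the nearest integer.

Each C₂O₄²⁻ contributes -2; 3 × (-2) = -6. With overall charge -3, Rh is in the +3 oxidation state.
Group 9 minus oxidation state +3 gives a d⁶ configuration for Rh³⁺.
Configuration: t₂g⁶ eg⁰.
Orbital CFSE = 6(-0.4) + 0(0.6) = -2.4Δo = -2.4 × 26050 = -62520 cm⁻¹.

-62520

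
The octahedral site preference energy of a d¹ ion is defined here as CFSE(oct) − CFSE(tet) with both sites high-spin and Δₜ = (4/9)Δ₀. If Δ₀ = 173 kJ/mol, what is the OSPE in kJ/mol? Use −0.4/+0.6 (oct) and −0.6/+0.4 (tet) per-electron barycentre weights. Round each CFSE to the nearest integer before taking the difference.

-23

Octahedral high-spin t2g^1 e_g^0: CFSE = -0.4 × 173 = -69 kJ/mol.
Tetrahedral e^1 t2^0 gives -0.6Δₜ = -0.6 × (4/9) × 173 = -46 kJ/mol.
OSPE = CFSE(oct) − CFSE(tet) = -69 − (-46) = -23 kJ/mol.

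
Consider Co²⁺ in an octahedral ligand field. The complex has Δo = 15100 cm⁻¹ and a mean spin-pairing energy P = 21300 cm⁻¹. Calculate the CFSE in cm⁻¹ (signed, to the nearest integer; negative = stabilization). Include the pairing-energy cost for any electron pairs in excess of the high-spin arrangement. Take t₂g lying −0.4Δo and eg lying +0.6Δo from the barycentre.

Group 9 minus oxidation state +2 gives a d⁷ configuration for Co²⁺.
Since Δo = 15100 cm⁻¹ < P = 21300 cm⁻¹, the complex adopts the high-spin configuration.
That gives t₂g⁵ eg².
Orbital CFSE = -0.8Δo = -0.8 × 15100 = -12080 cm⁻¹.
High-spin has no excess pairs, so no pairing correction applies.

-12080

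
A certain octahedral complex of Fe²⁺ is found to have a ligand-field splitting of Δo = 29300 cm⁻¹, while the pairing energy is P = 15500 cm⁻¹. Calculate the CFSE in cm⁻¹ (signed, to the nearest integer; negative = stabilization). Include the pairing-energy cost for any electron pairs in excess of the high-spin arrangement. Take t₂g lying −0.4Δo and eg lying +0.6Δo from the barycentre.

-39320

Fe²⁺: group 8, so d-count = 8 − 2 = 6.
Δo > P, so pairing is preferred: the ground state is low-spin.
Filling d⁶ accordingly: t₂g⁶ eg⁰.
Orbital CFSE = -2.4Δo = -2.4 × 29300 = -70320 cm⁻¹.
Excess pairs vs high-spin: 3 − 1 = 2; pairing cost = +31000 cm⁻¹.
Net CFSE = -70320 + 31000 = -39320 cm⁻¹.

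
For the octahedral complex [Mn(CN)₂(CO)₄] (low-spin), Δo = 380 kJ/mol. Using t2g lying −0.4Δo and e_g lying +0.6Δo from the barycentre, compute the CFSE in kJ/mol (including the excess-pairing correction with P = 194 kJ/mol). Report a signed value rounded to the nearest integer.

-372

Ligand charges: 2×(-1) from CN⁻ and 4×(+0) from CO sum to -2; with overall charge +0, Mn is +2.
Mn sits in group 7; removing 2 electrons leaves Mn²⁺ with 7 − 2 = 5 d electrons.
The d⁵ electrons fill as t2g^5 e_g^0.
Orbital CFSE = 5(-0.4) + 0(0.6) = -2.0Δo = -2.0 × 380 = -760 kJ/mol.
Pairing penalty: 2 pairs vs 0 in the high-spin reference → 2 extra × P = 388 kJ/mol.
Overall CFSE = -760 + 388 = -372 kJ/mol.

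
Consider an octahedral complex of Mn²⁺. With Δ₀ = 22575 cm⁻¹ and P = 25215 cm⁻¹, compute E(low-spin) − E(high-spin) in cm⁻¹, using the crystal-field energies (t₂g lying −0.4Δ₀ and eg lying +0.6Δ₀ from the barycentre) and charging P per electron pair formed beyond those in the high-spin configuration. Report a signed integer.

Mn sits in group 7; removing 2 electrons leaves Mn²⁺ with 7 − 2 = 5 d electrons.
In the high-spin limit (t₂g³ eg²) the orbital term is 0.0Δ₀ = 0 cm⁻¹, with no excess pairing.
For low-spin the configuration is t₂g⁵ eg⁰: orbital energy -2.0 × 22575 = -45150 cm⁻¹, and 2 additional pairs relative to high-spin add 50430 cm⁻¹, giving 5280 cm⁻¹.
E(LS) − E(HS) = 5280 − (0) = 5280 cm⁻¹.

5280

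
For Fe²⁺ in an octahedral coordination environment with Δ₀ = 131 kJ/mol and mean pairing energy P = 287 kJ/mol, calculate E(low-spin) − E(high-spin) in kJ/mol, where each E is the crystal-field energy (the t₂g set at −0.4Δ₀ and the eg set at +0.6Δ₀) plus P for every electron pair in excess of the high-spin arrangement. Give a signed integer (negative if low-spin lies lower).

Fe sits in group 8; removing 2 electrons leaves Fe²⁺ with 8 − 2 = 6 d electrons.
In the high-spin limit (t₂g⁴ eg²) the orbital term is -0.4Δ₀ = -52 kJ/mol, with no excess pairing.
Low-spin: t₂g⁶ eg⁰, orbital CFSE = -2.4Δ₀ = -314 kJ/mol; plus 2 excess pairs × P = +574 kJ/mol; total 260 kJ/mol.
Thus E(LS) − E(HS) = 312 kJ/mol.

312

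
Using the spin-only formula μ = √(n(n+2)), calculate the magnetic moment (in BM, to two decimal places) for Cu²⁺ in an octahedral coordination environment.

Cu sits in group 11; removing 2 electrons leaves Cu²⁺ with 11 − 2 = 9 d electrons.
For octahedral d⁹ the high- and low-spin configurations coincide.
Configuration: t₂g⁶ eg³ → 1 unpaired electron.
μ(spin-only) = √[1(1+2)] = √3 ≈ 1.73 BM.

1.73 BM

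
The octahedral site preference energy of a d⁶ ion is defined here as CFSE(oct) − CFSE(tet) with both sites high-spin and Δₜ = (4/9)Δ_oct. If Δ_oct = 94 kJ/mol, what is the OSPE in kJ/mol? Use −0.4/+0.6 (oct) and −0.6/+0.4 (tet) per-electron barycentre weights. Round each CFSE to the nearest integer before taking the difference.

-13

Octahedral (high-spin): t2g^4 e_g^2, CFSE = 4(−0.4) + 2(+0.6) = -0.4Δ_oct = -0.4 × 94 = -38 kJ/mol.
In a tetrahedral site the filling is e^3 t2^3: CFSE(tet) = -0.6Δₜ = -0.6 × (4/9)(94) = -25 kJ/mol.
Subtracting, OSPE = -38 − (-25) = -13 kJ/mol.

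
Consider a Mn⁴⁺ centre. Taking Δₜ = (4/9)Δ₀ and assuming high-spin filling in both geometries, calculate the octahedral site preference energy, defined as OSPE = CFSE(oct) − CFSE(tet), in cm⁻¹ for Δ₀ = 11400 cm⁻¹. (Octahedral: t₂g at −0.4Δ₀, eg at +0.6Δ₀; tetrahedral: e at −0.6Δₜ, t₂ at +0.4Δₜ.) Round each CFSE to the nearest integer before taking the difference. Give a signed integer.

Mn is in group 7, so Mn⁴⁺ is d³ (7 − 4 = 3).
In an octahedral site d³ (HS) is t₂g³ eg⁰, giving CFSE(oct) = -1.2Δ₀ = -13680 cm⁻¹.
Tetrahedral: e² t₂¹, CFSE = 2(−0.6) + 1(+0.4) = -0.8Δₜ = -0.8 × (4/9) × 11400 = -4053 cm⁻¹.
OSPE = CFSE(oct) − CFSE(tet) = -13680 − (-4053) = -9627 cm⁻¹.

-9627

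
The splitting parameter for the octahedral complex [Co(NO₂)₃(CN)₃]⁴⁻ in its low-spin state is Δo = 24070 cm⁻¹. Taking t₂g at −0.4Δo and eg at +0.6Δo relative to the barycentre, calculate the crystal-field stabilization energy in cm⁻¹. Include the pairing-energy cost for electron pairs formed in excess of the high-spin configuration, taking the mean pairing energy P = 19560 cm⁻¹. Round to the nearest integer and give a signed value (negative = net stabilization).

Ligand charges: 3×(-1) from NO₂⁻ and 3×(-1) from CN⁻ sum to -6; with overall charge -4, Co is +2.
Co sits in group 9; removing 2 electrons leaves Co²⁺ with 9 − 2 = 7 d electrons.
Electron filling gives t₂g⁶ eg¹.
Orbital CFSE = 6(-0.4) + 1(0.6) = -1.8Δo = -1.8 × 24070 = -43326 cm⁻¹.
High-spin d⁷ would be t₂g⁵ eg² with 2 pairs; low-spin has 3, so 1 excess pair costs +1P = +19560 cm⁻¹.
Combining: -43326 + 19560 = -23766 cm⁻¹.

-23766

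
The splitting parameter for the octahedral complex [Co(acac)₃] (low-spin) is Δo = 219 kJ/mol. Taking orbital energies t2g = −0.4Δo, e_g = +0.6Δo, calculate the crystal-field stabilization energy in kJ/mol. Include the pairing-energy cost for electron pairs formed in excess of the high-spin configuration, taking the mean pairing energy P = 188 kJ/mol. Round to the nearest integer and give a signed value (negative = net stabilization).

Each acac⁻ contributes -1; 3 × (-1) = -3. With overall charge +0, Co is in the +3 oxidation state.
Group 9 minus oxidation state +3 gives a d⁶ configuration for Co³⁺.
Electron filling gives t2g^6 e_g^0.
Orbital CFSE = 6(-0.4) + 0(0.6) = -2.4Δo = -2.4 × 219 = -526 kJ/mol.
Pairing penalty: 3 pairs vs 1 in the high-spin reference → 2 extra × P = 376 kJ/mol.
Combining: -526 + 376 = -150 kJ/mol.

-150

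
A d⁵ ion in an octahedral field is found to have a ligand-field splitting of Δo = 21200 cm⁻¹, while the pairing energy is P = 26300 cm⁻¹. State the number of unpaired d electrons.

With Δo < P the complex is high-spin.
Filling d⁵ accordingly: t₂g³ eg².
Unpaired electrons: 5.

5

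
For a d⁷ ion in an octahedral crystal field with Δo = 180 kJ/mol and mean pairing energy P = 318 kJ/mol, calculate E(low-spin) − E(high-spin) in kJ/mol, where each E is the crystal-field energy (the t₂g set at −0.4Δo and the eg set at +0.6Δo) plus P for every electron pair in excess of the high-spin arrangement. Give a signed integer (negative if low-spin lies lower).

138

High-spin: t₂g⁵ eg², CFSE = -0.8Δo = -144 kJ/mol.
Low-spin: t₂g⁶ eg¹, orbital CFSE = -1.8Δo = -324 kJ/mol; plus 1 excess pair × P = +318 kJ/mol; total -6 kJ/mol.
E(LS) − E(HS) = -6 − (-144) = 138 kJ/mol.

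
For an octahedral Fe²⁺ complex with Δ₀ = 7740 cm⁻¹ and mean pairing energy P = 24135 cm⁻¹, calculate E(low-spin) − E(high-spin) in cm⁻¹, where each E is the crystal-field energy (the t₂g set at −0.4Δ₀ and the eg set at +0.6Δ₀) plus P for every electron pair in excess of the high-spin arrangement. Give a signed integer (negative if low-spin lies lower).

32790

Fe is in group 8, so Fe²⁺ is d⁶ (8 − 2 = 6).
High-spin d⁶ fills as t₂g⁴ eg² with CFSE 4(−0.4) + 2(+0.6) = -0.4Δ₀ = -3096 cm⁻¹.
Low-spin: t₂g⁶ eg⁰, orbital CFSE = -2.4Δ₀ = -18576 cm⁻¹; plus 2 excess pairs × P = +48270 cm⁻¹; total 29694 cm⁻¹.
Thus E(LS) − E(HS) = 32790 cm⁻¹.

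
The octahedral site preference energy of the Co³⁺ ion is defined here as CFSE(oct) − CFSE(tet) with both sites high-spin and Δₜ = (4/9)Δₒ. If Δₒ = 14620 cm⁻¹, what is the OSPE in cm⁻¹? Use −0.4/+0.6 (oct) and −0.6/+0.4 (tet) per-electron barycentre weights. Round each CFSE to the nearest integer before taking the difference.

-1949

Co³⁺: group 9, so d-count = 9 − 3 = 6.
Octahedral (high-spin): t2g^4 e_g^2, CFSE = 4(−0.4) + 2(+0.6) = -0.4Δₒ = -0.4 × 14620 = -5848 cm⁻¹.
Tetrahedral: e^3 t2^3, CFSE = 3(−0.6) + 3(+0.4) = -0.6Δₜ = -0.6 × (4/9) × 14620 = -3899 cm⁻¹.
OSPE = -5848 − (-3899) = -1949 cm⁻¹.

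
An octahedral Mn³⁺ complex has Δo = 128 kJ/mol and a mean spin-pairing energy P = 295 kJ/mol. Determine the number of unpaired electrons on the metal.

Group 7 minus oxidation state +3 gives a d⁴ configuration for Mn³⁺.
Δo < P, so pairing is avoided: the ground state is high-spin.
That gives t₂g³ eg¹.
Unpaired electrons: 4.

4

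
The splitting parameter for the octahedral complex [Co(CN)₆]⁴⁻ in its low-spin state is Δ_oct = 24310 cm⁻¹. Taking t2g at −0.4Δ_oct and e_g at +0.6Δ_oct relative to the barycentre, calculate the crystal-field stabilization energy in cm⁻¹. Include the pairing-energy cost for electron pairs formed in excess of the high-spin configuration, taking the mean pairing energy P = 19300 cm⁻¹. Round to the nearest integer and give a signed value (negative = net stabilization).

-24458

Each CN⁻ contributes -1; 6 × (-1) = -6. With overall charge -4, Co is in the +2 oxidation state.
Group 9 minus oxidation state +2 gives a d⁷ configuration for Co²⁺.
Electron filling gives t2g^6 e_g^1.
CFSE(orbital) = 6×(-0.4Δ_oct) + 1×(0.6Δ_oct) = -1.8Δ_oct; with Δ_oct = 24310 cm⁻¹ that is -43758 cm⁻¹.
Pairing penalty: 3 pairs vs 2 in the high-spin reference → 1 extra × P = 19300 cm⁻¹.
Net CFSE = -43758 + 19300 = -24458 cm⁻¹.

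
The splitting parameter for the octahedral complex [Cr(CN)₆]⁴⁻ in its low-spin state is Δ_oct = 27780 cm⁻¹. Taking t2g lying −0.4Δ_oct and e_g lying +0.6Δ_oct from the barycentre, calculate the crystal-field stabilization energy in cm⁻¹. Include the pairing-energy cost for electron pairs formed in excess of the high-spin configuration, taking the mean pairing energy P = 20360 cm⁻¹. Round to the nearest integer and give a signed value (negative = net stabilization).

-24088

Each CN⁻ contributes -1; 6 × (-1) = -6. With overall charge -4, Cr is in the +2 oxidation state.
Cr sits in group 6; removing 2 electrons leaves Cr²⁺ with 6 − 2 = 4 d electrons.
The d⁴ electrons fill as t2g^4 e_g^0.
The orbital stabilization is -1.6Δ_oct = -1.6 × 27780 = -44448 cm⁻¹.
Pairing penalty: 1 pair vs 0 in the high-spin reference → 1 extra × P = 20360 cm⁻¹.
Combining: -44448 + 20360 = -24088 cm⁻¹.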